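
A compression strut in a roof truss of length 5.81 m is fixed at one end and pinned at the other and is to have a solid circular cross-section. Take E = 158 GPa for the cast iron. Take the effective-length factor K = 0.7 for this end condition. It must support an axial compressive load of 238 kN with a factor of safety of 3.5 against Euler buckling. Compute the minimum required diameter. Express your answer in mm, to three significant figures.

d ≈ 116 mm

Required P_cr = n·P = 3.5 × 238 = 833.0 kN
L_e = K·L = 0.7 × 5.81 = 4.067 m
Required I = P_cr·L_e²/(π²E) = 8.330×10^5 × 4.067² / (π² × 1.58×10^11) = 8.836×10^-6 m⁴
I_req = 8.836×10^6 mm⁴
Solid circle: I = πd⁴/64  ⇒  d = (64I/π)^(1/4) = (64×8.836×10^6/π)^(1/4) = 116 mm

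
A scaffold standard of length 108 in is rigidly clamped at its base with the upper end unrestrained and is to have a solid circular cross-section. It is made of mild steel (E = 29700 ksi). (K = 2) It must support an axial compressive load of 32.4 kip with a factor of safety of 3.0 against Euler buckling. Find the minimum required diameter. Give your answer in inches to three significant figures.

Required P_cr = n·P = 3.0 × 32.4 = 97.20 kip
L_e = K·L = 2 × 108 = 216.0 in
Required I = P_cr·L_e²/(π²E) = 9.720×10^4 × 216.0² / (π² × 2.97×10^7) = 15.47 in⁴
Solid circle: I = πd⁴/64  ⇒  d = (64I/π)^(1/4) = (64×15.47/π)^(1/4) = 4.21 in

d ≈ 4.21 in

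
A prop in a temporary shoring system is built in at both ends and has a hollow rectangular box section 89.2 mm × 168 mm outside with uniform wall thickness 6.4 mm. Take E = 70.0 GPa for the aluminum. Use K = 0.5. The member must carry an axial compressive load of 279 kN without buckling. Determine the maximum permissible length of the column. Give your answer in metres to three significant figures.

L_max ≈ 6.43 m

Inner dimensions: h_i = 168 − 2×6.4 = 155.2 mm, b_i = 89.2 − 2×6.4 = 76.40 mm
Weak-axis I_min = (h_o·b_o³ − h_i·b_i³)/12 with b_o = 89.2, b_i = 76.40 mm (shorter outer/inner sides).
I_min = (168×89.2³ − 155.2×76.40³)/12 = 4.169×10^6 mm⁴
I = 4.169×10^-6 m⁴
At the buckling limit P_cr = P = 2.790×10^5 N
From P_cr = π²EI/(K·L)²:  L = (1/K)·√(π²EI/P_cr) = (1/0.5)·√(π²×7.00×10^10×4.169×10^-6/2.790×10^5)
L = 6.43 m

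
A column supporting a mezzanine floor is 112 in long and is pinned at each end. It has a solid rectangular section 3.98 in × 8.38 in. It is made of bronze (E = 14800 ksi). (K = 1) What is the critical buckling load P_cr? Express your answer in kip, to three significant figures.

P_cr ≈ 513 kip

Buckling occurs about the weak axis: I_min = h·b³/12 with b = 3.98 in (the shorter side).
I_min = 8.38×3.98³/12 = 44.03 in⁴
Effective length L_e = K·L = 1 × 112 = 112.0 in
P_cr = π²EI / L_e² = π² × 14800×10³ × 44.03 / 112.0² = 5.127×10^5 lb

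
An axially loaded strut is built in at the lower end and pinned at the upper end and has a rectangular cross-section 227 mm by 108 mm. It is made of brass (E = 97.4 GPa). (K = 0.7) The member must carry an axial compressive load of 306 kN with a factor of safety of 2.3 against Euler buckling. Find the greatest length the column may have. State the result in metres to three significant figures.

Buckling occurs about the weak axis: I_min = h·b³/12 with b = 108 mm (the shorter side).
I_min = 227×108³/12 = 2.383×10^7 mm⁴
I = 2.383×10^-5 m⁴
Required critical load P_cr = n·P = 2.3 × 306 = 703.8 kN = 7.038×10^5 N
From P_cr = π²EI/(K·L)²:  L = (1/K)·√(π²EI/P_cr) = (1/0.7)·√(π²×9.74×10^10×2.383×10^-5/7.038×10^5)
L = 8.15 m

L_max ≈ 8.15 m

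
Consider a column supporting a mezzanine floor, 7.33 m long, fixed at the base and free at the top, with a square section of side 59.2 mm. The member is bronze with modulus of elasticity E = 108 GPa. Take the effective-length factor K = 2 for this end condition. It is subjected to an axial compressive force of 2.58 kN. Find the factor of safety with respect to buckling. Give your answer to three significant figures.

n ≈ 1.97

I = a⁴/12 = 59.2⁴/12 = 1.024×10^6 mm⁴
I = 1.024×10^6 mm⁴ = 1.024×10^-6 m⁴
Effective length L_e = K·L = 2 × 7.33 = 14.66 m
P_cr = π²EI / L_e² = π² × 108×10⁹ × 1.024×10^-6 / 14.66² = 5.076×10^3 N
Factor of safety n = P_cr / P = 5.0765 / 2.58 = 1.97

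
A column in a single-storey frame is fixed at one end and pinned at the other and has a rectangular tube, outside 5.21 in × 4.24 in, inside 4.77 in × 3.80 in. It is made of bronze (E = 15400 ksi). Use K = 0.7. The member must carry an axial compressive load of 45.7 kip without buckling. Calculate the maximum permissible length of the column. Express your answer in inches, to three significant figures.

Weak-axis I_min = (h_o·b_o³ − h_i·b_i³)/12 with b_o = 4.24, b_i = 3.800 in (shorter outer/inner sides).
I_min = (5.21×4.24³ − 4.770×3.800³)/12 = 11.28 in⁴
At the buckling limit P_cr = P = 4.570×10^4 lb
From P_cr = π²EI/(K·L)²:  L = (1/K)·√(π²EI/P_cr) = (1/0.7)·√(π²×1.54×10^7×11.28/4.570×10^4)
L = 277 in

L_max ≈ 277 in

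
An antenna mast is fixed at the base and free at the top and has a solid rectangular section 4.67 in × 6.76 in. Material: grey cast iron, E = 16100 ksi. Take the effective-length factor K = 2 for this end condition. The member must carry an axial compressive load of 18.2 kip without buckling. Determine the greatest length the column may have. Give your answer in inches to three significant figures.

L_max ≈ 354 in

Buckling occurs about the weak axis: I_min = h·b³/12 with b = 4.67 in (the shorter side).
I_min = 6.76×4.67³/12 = 57.37 in⁴
At the buckling limit P_cr = P = 1.820×10^4 lb
From P_cr = π²EI/(K·L)²:  L = (1/K)·√(π²EI/P_cr) = (1/2)·√(π²×1.61×10^7×57.37/1.820×10^4)
L = 354 in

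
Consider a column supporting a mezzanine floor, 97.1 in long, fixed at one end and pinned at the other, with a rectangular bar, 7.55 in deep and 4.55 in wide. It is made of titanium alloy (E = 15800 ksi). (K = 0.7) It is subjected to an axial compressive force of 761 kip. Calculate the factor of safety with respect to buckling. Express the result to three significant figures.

Buckling occurs about the weak axis: I_min = h·b³/12 with b = 4.55 in (the shorter side).
I_min = 7.55×4.55³/12 = 59.27 in⁴
Effective length L_e = K·L = 0.7 × 97.1 = 67.97 in
P_cr = π²EI / L_e² = π² × 15800×10³ × 59.27 / 67.97² = 2.000×10^6 lb
Factor of safety n = P_cr / P = 2000.4 / 761 = 2.63

n ≈ 2.63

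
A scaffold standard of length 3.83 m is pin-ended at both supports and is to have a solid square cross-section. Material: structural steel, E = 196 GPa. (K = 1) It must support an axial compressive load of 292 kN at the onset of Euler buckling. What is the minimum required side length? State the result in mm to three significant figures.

L_e = K·L = 1 × 3.83 = 3.830 m
Required I = P_cr·L_e²/(π²E) = 2.920×10^5 × 3.830² / (π² × 1.96×10^11) = 2.214×10^-6 m⁴
I_req = 2.214×10^6 mm⁴
Solid square: I = a⁴/12  ⇒  a = (12I)^(1/4) = (12×2.214×10^6)^(1/4) = 71.8 mm

a ≈ 71.8 mm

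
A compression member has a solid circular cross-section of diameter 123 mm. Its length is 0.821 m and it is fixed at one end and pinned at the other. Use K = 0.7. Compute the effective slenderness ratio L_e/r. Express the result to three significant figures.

λ ≈ 18.7

I = πd⁴/64 = π×123⁴/64 = 1.124×10^7 mm⁴
A = 1.188×10^4 mm²;  r_min = √(I/A) = √(1.124×10^7/1.188×10^4) = 30.75 mm
L_e = K·L = 0.7 × 0.821 m = 0.5747 m = 574.70 mm
λ = L_e / r_min = 574.70 / 30.75 = 18.7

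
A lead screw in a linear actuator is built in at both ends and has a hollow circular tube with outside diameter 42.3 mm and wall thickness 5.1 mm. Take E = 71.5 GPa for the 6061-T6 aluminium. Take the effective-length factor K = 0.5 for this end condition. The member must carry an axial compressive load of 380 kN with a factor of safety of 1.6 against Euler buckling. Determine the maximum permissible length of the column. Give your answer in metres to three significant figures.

L_max ≈ 0.698 m

Inner diameter d_i = 42.3 − 2×5.1 = 32.10 mm
I = π(d_o⁴ − d_i⁴)/64 = π(42.3⁴ − 32.10⁴)/64 = 1.050×10^5 mm⁴
I = 1.050×10^-7 m⁴
Required critical load P_cr = n·P = 1.6 × 380 = 608.0 kN = 6.080×10^5 N
From P_cr = π²EI/(K·L)²:  L = (1/K)·√(π²EI/P_cr) = (1/0.5)·√(π²×7.15×10^10×1.050×10^-7/6.080×10^5)
L = 0.698 m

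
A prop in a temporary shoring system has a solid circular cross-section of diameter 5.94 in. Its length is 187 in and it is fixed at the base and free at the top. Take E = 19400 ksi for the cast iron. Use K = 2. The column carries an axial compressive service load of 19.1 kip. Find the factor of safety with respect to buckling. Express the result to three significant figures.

I = πd⁴/64 = π×5.94⁴/64 = 61.11 in⁴
Effective length L_e = K·L = 2 × 187 = 374.0 in
P_cr = π²EI / L_e² = π² × 19400×10³ × 61.11 / 374.0² = 8.365×10^4 lb
Factor of safety n = P_cr / P = 83.652 / 19.1 = 4.38

n ≈ 4.38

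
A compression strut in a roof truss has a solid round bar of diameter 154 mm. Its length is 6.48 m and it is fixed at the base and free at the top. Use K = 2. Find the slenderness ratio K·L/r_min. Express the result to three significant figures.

For a solid circle r = d/4 = 154/4 = 38.50 mm
L_e = K·L = 2 × 6.48 m = 12.96 m = 12960 mm
λ = L_e / r_min = 12960 / 38.50 = 337

λ ≈ 337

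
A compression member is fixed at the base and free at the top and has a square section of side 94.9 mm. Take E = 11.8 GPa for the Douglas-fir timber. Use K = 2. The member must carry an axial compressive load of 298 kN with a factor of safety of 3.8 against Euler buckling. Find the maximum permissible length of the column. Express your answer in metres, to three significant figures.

L_max ≈ 0.417 m

I = a⁴/12 = 94.9⁴/12 = 6.759×10^6 mm⁴
I = 6.759×10^-6 m⁴
Required critical load P_cr = n·P = 3.8 × 298 = 1132 kN = 1.132×10^6 N
From P_cr = π²EI/(K·L)²:  L = (1/K)·√(π²EI/P_cr) = (1/2)·√(π²×1.18×10^10×6.759×10^-6/1.132×10^6)
L = 0.417 m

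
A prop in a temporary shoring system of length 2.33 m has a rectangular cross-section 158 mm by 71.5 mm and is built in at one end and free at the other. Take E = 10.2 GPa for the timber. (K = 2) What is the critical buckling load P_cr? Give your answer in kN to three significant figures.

Buckling occurs about the weak axis: I_min = h·b³/12 with b = 71.5 mm (the shorter side).
I_min = 158×71.5³/12 = 4.813×10^6 mm⁴
I = 4.813×10^6 mm⁴ = 4.813×10^-6 m⁴
Effective length L_e = K·L = 2 × 2.33 = 4.660 m
P_cr = π²EI / L_e² = π² × 10.2×10⁹ × 4.813×10^-6 / 4.660² = 2.231×10^4 N

P_cr ≈ 22.3 kN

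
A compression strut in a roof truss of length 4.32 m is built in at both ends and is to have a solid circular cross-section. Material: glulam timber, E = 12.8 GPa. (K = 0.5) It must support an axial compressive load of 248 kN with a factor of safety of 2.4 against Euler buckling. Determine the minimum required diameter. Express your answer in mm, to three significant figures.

d ≈ 145 mm

Required P_cr = n·P = 2.4 × 248 = 595.2 kN
L_e = K·L = 0.5 × 4.32 = 2.160 m
Required I = P_cr·L_e²/(π²E) = 5.952×10^5 × 2.160² / (π² × 1.28×10^10) = 2.198×10^-5 m⁴
I_req = 2.198×10^7 mm⁴
Solid circle: I = πd⁴/64  ⇒  d = (64I/π)^(1/4) = (64×2.198×10^7/π)^(1/4) = 145 mm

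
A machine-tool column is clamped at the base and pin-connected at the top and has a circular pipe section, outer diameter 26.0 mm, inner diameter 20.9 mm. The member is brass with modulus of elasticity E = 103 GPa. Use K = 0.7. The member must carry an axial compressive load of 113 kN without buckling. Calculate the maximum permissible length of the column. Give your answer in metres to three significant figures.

d_o = 26.0 mm, d_i = 20.9 mm
I = π(d_o⁴ − d_i⁴)/64 = π(26.0⁴ − 20.90⁴)/64 = 1.307×10^4 mm⁴
I = 1.307×10^-8 m⁴
At the buckling limit P_cr = P = 1.130×10^5 N
From P_cr = π²EI/(K·L)²:  L = (1/K)·√(π²EI/P_cr) = (1/0.7)·√(π²×1.03×10^11×1.307×10^-8/1.130×10^5)
L = 0.490 m

L_max ≈ 0.490 m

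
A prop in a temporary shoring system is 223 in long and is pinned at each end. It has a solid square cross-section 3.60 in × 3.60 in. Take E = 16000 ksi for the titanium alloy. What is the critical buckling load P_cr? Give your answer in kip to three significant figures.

I = a⁴/12 = 3.60⁴/12 = 14.00 in⁴
Effective length L_e = K·L = 1 × 223 = 223.0 in
P_cr = π²EI / L_e² = π² × 16000×10³ × 14.00 / 223.0² = 4.445×10^4 lb

P_cr ≈ 44.4 kip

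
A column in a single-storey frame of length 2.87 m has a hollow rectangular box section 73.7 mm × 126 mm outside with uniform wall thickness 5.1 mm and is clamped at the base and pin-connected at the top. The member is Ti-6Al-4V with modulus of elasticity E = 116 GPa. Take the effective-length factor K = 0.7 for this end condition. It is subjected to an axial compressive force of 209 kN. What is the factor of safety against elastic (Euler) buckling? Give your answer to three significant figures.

Inner dimensions: h_i = 126 − 2×5.1 = 115.8 mm, b_i = 73.7 − 2×5.1 = 63.50 mm
Weak-axis I_min = (h_o·b_o³ − h_i·b_i³)/12 with b_o = 73.7, b_i = 63.50 mm (shorter outer/inner sides).
I_min = (126×73.7³ − 115.8×63.50³)/12 = 1.732×10^6 mm⁴
I = 1.732×10^6 mm⁴ = 1.732×10^-6 m⁴
Effective length L_e = K·L = 0.7 × 2.87 = 2.009 m
P_cr = π²EI / L_e² = π² × 116×10⁹ × 1.732×10^-6 / 2.009² = 4.914×10^5 N
Factor of safety n = P_cr / P = 491.43 / 209 = 2.35

n ≈ 2.35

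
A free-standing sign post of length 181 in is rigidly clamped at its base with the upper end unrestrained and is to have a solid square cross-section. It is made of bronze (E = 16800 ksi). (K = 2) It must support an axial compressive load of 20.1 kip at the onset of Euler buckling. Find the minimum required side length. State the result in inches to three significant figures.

L_e = K·L = 2 × 181 = 362.0 in
Required I = P_cr·L_e²/(π²E) = 2.010×10^4 × 362.0² / (π² × 1.68×10^7) = 15.89 in⁴
Solid square: I = a⁴/12  ⇒  a = (12I)^(1/4) = (12×15.89)^(1/4) = 3.72 in

a ≈ 3.72 in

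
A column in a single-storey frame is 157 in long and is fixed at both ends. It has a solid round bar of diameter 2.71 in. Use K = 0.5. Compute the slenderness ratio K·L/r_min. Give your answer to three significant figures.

λ ≈ 116

For a solid circle r = d/4 = 2.71/4 = 0.6775 in
L_e = K·L = 0.5 × 157 = 78.50 in
λ = L_e / r_min = 78.500 / 0.6775 = 116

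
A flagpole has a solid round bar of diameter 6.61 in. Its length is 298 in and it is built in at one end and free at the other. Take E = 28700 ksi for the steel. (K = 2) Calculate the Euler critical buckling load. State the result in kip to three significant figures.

P_cr ≈ 74.7 kip

I = πd⁴/64 = π×6.61⁴/64 = 93.71 in⁴
Effective length L_e = K·L = 2 × 298 = 596.0 in
P_cr = π²EI / L_e² = π² × 28700×10³ × 93.71 / 596.0² = 7.472×10^4 lb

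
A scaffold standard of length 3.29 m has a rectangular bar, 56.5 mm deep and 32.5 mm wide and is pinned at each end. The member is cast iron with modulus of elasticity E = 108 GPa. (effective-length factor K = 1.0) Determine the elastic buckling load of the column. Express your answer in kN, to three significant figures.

Buckling occurs about the weak axis: I_min = h·b³/12 with b = 32.5 mm (the shorter side).
I_min = 56.5×32.5³/12 = 1.616×10^5 mm⁴
I = 1.616×10^5 mm⁴ = 1.616×10^-7 m⁴
Effective length L_e = K·L = 1 × 3.29 = 3.290 m
P_cr = π²EI / L_e² = π² × 108×10⁹ × 1.616×10^-7 / 3.290² = 1.592×10^4 N

P_cr ≈ 15.9 kN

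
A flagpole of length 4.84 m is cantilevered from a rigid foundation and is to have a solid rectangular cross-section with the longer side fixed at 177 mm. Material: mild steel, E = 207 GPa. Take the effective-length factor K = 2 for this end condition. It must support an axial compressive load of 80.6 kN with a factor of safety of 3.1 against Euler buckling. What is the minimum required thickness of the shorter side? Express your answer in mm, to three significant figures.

b ≈ 91.9 mm

Required P_cr = n·P = 3.1 × 80.6 = 249.9 kN
L_e = K·L = 2 × 4.84 = 9.680 m
Required I = P_cr·L_e²/(π²E) = 2.499×10^5 × 9.680² / (π² × 2.07×10^11) = 1.146×10^-5 m⁴
I_req = 1.146×10^7 mm⁴
Rectangle, weak axis: I_min = h·b³/12 with h = 177 mm fixed  ⇒  b = (12I/h)^(1/3) = 91.9 mm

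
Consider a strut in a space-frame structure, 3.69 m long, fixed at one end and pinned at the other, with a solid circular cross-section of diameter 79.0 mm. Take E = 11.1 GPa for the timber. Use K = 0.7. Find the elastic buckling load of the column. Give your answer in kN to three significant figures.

I = πd⁴/64 = π×79.0⁴/64 = 1.912×10^6 mm⁴
I = 1.912×10^6 mm⁴ = 1.912×10^-6 m⁴
Effective length L_e = K·L = 0.7 × 3.69 = 2.583 m
P_cr = π²EI / L_e² = π² × 11.1×10⁹ × 1.912×10^-6 / 2.583² = 3.139×10^4 N

P_cr ≈ 31.4 kN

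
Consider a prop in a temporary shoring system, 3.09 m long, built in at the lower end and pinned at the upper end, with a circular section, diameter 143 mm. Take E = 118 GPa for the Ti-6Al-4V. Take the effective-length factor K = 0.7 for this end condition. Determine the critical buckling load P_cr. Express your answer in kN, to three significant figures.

P_cr ≈ 5110 kN

I = πd⁴/64 = π×143⁴/64 = 2.053×10^7 mm⁴
I = 2.053×10^7 mm⁴ = 2.053×10^-5 m⁴
Effective length L_e = K·L = 0.7 × 3.09 = 2.163 m
P_cr = π²EI / L_e² = π² × 118×10⁹ × 2.053×10^-5 / 2.163² = 5.110×10^6 N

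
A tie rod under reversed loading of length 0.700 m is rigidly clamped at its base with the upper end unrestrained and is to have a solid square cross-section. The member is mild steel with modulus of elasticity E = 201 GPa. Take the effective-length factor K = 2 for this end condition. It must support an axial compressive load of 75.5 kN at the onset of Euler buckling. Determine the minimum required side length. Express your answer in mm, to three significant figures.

a ≈ 30.8 mm

L_e = K·L = 2 × 0.700 = 1.400 m
Required I = P_cr·L_e²/(π²E) = 7.550×10^4 × 1.400² / (π² × 2.01×10^11) = 7.459×10^-8 m⁴
I_req = 7.459×10^4 mm⁴
Solid square: I = a⁴/12  ⇒  a = (12I)^(1/4) = (12×7.459×10^4)^(1/4) = 30.8 mm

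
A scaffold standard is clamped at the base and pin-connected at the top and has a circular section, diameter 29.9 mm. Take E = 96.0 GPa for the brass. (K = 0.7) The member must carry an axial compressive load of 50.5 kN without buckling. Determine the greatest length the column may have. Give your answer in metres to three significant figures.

L_max ≈ 1.23 m

I = πd⁴/64 = π×29.9⁴/64 = 3.923×10^4 mm⁴
I = 3.923×10^-8 m⁴
At the buckling limit P_cr = P = 5.050×10^4 N
From P_cr = π²EI/(K·L)²:  L = (1/K)·√(π²EI/P_cr) = (1/0.7)·√(π²×9.60×10^10×3.923×10^-8/5.050×10^4)
L = 1.23 m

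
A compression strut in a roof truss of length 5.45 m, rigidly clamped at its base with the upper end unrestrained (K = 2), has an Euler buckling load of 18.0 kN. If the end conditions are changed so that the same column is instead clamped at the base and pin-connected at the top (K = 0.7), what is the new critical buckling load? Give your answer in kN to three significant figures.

P_cr ≈ 147 kN

P_cr ∝ 1/K², so P_cr,new = P_cr,old × (K_old/K_new)² = 18.0 × (2/0.7)²
= 18.0 × 8.163 = 147 kN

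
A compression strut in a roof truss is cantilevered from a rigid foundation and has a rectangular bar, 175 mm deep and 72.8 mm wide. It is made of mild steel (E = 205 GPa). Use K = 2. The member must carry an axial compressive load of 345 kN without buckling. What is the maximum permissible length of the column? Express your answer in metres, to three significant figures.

L_max ≈ 2.87 m

Buckling occurs about the weak axis: I_min = h·b³/12 with b = 72.8 mm (the shorter side).
I_min = 175×72.8³/12 = 5.627×10^6 mm⁴
I = 5.627×10^-6 m⁴
At the buckling limit P_cr = P = 3.450×10^5 N
From P_cr = π²EI/(K·L)²:  L = (1/K)·√(π²EI/P_cr) = (1/2)·√(π²×2.05×10^11×5.627×10^-6/3.450×10^5)
L = 2.87 m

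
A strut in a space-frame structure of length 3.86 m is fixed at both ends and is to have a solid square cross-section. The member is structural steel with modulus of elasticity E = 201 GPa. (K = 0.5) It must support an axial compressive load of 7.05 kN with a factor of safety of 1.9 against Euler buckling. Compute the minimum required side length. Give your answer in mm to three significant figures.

Required P_cr = n·P = 1.9 × 7.05 = 13.40 kN
L_e = K·L = 0.5 × 3.86 = 1.930 m
Required I = P_cr·L_e²/(π²E) = 1.339×10^4 × 1.930² / (π² × 2.01×10^11) = 2.515×10^-8 m⁴
I_req = 2.515×10^4 mm⁴
Solid square: I = a⁴/12  ⇒  a = (12I)^(1/4) = (12×2.515×10^4)^(1/4) = 23.4 mm

a ≈ 23.4 mm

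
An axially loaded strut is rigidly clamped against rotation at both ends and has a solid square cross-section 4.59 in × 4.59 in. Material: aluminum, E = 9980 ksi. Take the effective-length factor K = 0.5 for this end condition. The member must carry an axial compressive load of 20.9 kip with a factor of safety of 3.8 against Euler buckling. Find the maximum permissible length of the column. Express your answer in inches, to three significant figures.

I = a⁴/12 = 4.59⁴/12 = 36.99 in⁴
Required critical load P_cr = n·P = 3.8 × 20.9 = 79.42 kip = 7.942×10^4 lb
From P_cr = π²EI/(K·L)²:  L = (1/K)·√(π²EI/P_cr) = (1/0.5)·√(π²×9.98×10^6×36.99/7.942×10^4)
L = 428 in

L_max ≈ 428 in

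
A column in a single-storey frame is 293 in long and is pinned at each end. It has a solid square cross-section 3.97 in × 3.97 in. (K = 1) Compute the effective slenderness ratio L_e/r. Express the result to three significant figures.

For a square r = a/√12 = 3.97/√12 = 1.146 in
L_e = K·L = 1 × 293 = 293.0 in
λ = L_e / r_min = 293.00 / 1.146 = 256

λ ≈ 256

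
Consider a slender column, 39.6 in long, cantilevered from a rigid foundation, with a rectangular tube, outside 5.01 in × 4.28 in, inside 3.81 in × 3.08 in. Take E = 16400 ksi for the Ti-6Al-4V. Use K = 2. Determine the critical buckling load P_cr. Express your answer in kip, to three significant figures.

P_cr ≈ 605 kip

Weak-axis I_min = (h_o·b_o³ − h_i·b_i³)/12 with b_o = 4.28, b_i = 3.080 in (shorter outer/inner sides).
I_min = (5.01×4.28³ − 3.810×3.080³)/12 = 23.46 in⁴
Effective length L_e = K·L = 2 × 39.6 = 79.20 in
P_cr = π²EI / L_e² = π² × 16400×10³ × 23.46 / 79.20² = 6.053×10^5 lb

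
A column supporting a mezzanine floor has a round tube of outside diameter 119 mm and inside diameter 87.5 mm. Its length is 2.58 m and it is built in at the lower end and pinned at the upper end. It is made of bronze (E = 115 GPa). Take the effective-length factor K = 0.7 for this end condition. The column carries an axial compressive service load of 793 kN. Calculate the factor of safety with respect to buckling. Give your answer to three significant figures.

d_o = 119 mm, d_i = 87.5 mm
I = π(d_o⁴ − d_i⁴)/64 = π(119⁴ − 87.50⁴)/64 = 6.966×10^6 mm⁴
I = 6.966×10^6 mm⁴ = 6.966×10^-6 m⁴
Effective length L_e = K·L = 0.7 × 2.58 = 1.806 m
P_cr = π²EI / L_e² = π² × 115×10⁹ × 6.966×10^-6 / 1.806² = 2.424×10^6 N
Factor of safety n = P_cr / P = 2424.2 / 793 = 3.06

n ≈ 3.06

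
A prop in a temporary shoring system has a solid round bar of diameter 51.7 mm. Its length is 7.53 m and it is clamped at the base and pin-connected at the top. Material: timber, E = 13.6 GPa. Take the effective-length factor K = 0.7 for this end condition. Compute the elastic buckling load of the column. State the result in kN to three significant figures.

P_cr ≈ 1.69 kN

I = πd⁴/64 = π×51.7⁴/64 = 3.507×10^5 mm⁴
I = 3.507×10^5 mm⁴ = 3.507×10^-7 m⁴
Effective length L_e = K·L = 0.7 × 7.53 = 5.271 m
P_cr = π²EI / L_e² = π² × 13.6×10⁹ × 3.507×10^-7 / 5.271² = 1.694×10^3 N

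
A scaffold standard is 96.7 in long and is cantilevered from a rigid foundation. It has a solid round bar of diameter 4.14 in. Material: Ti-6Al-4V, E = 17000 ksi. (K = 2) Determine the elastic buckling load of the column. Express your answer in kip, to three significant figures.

I = πd⁴/64 = π×4.14⁴/64 = 14.42 in⁴
Effective length L_e = K·L = 2 × 96.7 = 193.4 in
P_cr = π²EI / L_e² = π² × 17000×10³ × 14.42 / 193.4² = 6.469×10^4 lb

P_cr ≈ 64.7 kip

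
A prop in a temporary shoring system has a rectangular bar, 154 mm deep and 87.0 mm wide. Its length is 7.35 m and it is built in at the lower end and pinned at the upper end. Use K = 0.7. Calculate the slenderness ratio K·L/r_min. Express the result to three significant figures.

λ ≈ 205

Buckling occurs about the weak axis: I_min = h·b³/12 with b = 87.0 mm (the shorter side).
I_min = 154×87.0³/12 = 8.451×10^6 mm⁴
A = 1.340×10^4 mm²;  r_min = √(I/A) = √(8.451×10^6/1.340×10^4) = 25.11 mm
L_e = K·L = 0.7 × 7.35 m = 5.145 m = 5145.0 mm
λ = L_e / r_min = 5145.0 / 25.11 = 205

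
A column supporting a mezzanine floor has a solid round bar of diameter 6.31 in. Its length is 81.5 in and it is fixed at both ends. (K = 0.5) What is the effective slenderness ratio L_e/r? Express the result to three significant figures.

λ ≈ 25.8

For a solid circle r = d/4 = 6.31/4 = 1.578 in
L_e = K·L = 0.5 × 81.5 = 40.75 in
λ = L_e / r_min = 40.750 / 1.578 = 25.8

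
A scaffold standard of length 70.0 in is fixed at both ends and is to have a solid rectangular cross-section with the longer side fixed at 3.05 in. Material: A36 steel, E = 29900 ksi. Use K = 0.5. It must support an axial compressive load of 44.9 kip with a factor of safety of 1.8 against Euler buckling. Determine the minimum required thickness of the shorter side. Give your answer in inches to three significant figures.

Required P_cr = n·P = 1.8 × 44.9 = 80.82 kip
L_e = K·L = 0.5 × 70.0 = 35.00 in
Required I = P_cr·L_e²/(π²E) = 8.082×10^4 × 35.00² / (π² × 2.99×10^7) = 0.3355 in⁴
Rectangle, weak axis: I_min = h·b³/12 with h = 3.05 in fixed  ⇒  b = (12I/h)^(1/3) = 1.10 in

b ≈ 1.10 in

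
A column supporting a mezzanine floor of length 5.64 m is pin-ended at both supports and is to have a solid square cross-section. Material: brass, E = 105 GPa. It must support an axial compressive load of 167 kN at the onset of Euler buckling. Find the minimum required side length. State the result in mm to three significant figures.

a ≈ 88.6 mm

L_e = K·L = 1 × 5.64 = 5.640 m
Required I = P_cr·L_e²/(π²E) = 1.670×10^5 × 5.640² / (π² × 1.05×10^11) = 5.126×10^-6 m⁴
I_req = 5.126×10^6 mm⁴
Solid square: I = a⁴/12  ⇒  a = (12I)^(1/4) = (12×5.126×10^6)^(1/4) = 88.6 mm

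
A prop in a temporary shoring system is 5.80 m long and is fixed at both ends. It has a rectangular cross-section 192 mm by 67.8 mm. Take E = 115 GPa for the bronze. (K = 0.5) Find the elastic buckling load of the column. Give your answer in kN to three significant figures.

Buckling occurs about the weak axis: I_min = h·b³/12 with b = 67.8 mm (the shorter side).
I_min = 192×67.8³/12 = 4.987×10^6 mm⁴
I = 4.987×10^6 mm⁴ = 4.987×10^-6 m⁴
Effective length L_e = K·L = 0.5 × 5.80 = 2.900 m
P_cr = π²EI / L_e² = π² × 115×10⁹ × 4.987×10^-6 / 2.900² = 6.730×10^5 N

P_cr ≈ 673 kN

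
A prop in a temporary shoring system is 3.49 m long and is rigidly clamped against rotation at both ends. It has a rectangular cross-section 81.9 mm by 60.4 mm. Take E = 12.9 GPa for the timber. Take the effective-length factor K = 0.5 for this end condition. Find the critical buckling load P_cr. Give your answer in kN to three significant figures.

P_cr ≈ 62.9 kN

Buckling occurs about the weak axis: I_min = h·b³/12 with b = 60.4 mm (the shorter side).
I_min = 81.9×60.4³/12 = 1.504×10^6 mm⁴
I = 1.504×10^6 mm⁴ = 1.504×10^-6 m⁴
Effective length L_e = K·L = 0.5 × 3.49 = 1.745 m
P_cr = π²EI / L_e² = π² × 12.9×10⁹ × 1.504×10^-6 / 1.745² = 6.288×10^4 N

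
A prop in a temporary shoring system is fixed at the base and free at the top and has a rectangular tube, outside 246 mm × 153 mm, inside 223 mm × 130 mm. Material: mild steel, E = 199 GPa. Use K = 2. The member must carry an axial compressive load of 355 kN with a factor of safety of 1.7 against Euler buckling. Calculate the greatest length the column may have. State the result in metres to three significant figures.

Weak-axis I_min = (h_o·b_o³ − h_i·b_i³)/12 with b_o = 153, b_i = 130.0 mm (shorter outer/inner sides).
I_min = (246×153³ − 223.0×130.0³)/12 = 3.259×10^7 mm⁴
I = 3.259×10^-5 m⁴
Required critical load P_cr = n·P = 1.7 × 355 = 603.5 kN = 6.035×10^5 N
From P_cr = π²EI/(K·L)²:  L = (1/K)·√(π²EI/P_cr) = (1/2)·√(π²×1.99×10^11×3.259×10^-5/6.035×10^5)
L = 5.15 m

L_max ≈ 5.15 m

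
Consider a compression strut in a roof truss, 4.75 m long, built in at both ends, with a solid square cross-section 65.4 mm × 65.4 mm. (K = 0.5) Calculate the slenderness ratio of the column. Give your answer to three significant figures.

For a square r = a/√12 = 65.4/√12 = 18.88 mm
L_e = K·L = 0.5 × 4.75 m = 2.375 m = 2375.0 mm
λ = L_e / r_min = 2375.0 / 18.88 = 126

λ ≈ 126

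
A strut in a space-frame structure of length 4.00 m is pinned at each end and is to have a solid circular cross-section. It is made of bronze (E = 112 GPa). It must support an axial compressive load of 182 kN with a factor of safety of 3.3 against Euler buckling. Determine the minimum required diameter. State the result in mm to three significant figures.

d ≈ 115 mm

Required P_cr = n·P = 3.3 × 182 = 600.6 kN
L_e = K·L = 1 × 4.00 = 4.000 m
Required I = P_cr·L_e²/(π²E) = 6.006×10^5 × 4.000² / (π² × 1.12×10^11) = 8.693×10^-6 m⁴
I_req = 8.693×10^6 mm⁴
Solid circle: I = πd⁴/64  ⇒  d = (64I/π)^(1/4) = (64×8.693×10^6/π)^(1/4) = 115 mm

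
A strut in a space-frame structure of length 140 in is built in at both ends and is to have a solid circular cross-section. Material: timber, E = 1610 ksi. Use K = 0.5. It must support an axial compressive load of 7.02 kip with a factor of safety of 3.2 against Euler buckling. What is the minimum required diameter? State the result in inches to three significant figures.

d ≈ 3.45 in

Required P_cr = n·P = 3.2 × 7.02 = 22.46 kip
L_e = K·L = 0.5 × 140 = 70.00 in
Required I = P_cr·L_e²/(π²E) = 2.246×10^4 × 70.00² / (π² × 1.61×10^6) = 6.927 in⁴
Solid circle: I = πd⁴/64  ⇒  d = (64I/π)^(1/4) = (64×6.927/π)^(1/4) = 3.45 in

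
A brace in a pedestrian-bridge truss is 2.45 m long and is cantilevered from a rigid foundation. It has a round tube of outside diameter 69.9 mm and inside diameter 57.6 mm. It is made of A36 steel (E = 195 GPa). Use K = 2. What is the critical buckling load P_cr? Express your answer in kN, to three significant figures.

P_cr ≈ 50.6 kN

d_o = 69.9 mm, d_i = 57.6 mm
I = π(d_o⁴ − d_i⁴)/64 = π(69.9⁴ − 57.60⁴)/64 = 6.315×10^5 mm⁴
I = 6.315×10^5 mm⁴ = 6.315×10^-7 m⁴
Effective length L_e = K·L = 2 × 2.45 = 4.900 m
P_cr = π²EI / L_e² = π² × 195×10⁹ × 6.315×10^-7 / 4.900² = 5.062×10^4 N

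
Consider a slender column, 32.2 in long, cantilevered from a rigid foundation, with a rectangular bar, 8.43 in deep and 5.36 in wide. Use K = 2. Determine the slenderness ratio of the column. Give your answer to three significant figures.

Buckling occurs about the weak axis: I_min = h·b³/12 with b = 5.36 in (the shorter side).
I_min = 8.43×5.36³/12 = 108.2 in⁴
A = 45.18 in²;  r_min = √(I/A) = √(108.2/45.18) = 1.547 in
L_e = K·L = 2 × 32.2 = 64.40 in
λ = L_e / r_min = 64.400 / 1.547 = 41.6

λ ≈ 41.6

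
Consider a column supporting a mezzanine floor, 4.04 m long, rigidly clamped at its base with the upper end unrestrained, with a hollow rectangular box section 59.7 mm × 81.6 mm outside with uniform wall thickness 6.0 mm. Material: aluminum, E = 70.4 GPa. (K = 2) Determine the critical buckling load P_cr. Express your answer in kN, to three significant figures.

P_cr ≈ 8.70 kN

Inner dimensions: h_i = 81.6 − 2×6.0 = 69.60 mm, b_i = 59.7 − 2×6.0 = 47.70 mm
Weak-axis I_min = (h_o·b_o³ − h_i·b_i³)/12 with b_o = 59.7, b_i = 47.70 mm (shorter outer/inner sides).
I_min = (81.6×59.7³ − 69.60×47.70³)/12 = 8.174×10^5 mm⁴
I = 8.174×10^5 mm⁴ = 8.174×10^-7 m⁴
Effective length L_e = K·L = 2 × 4.04 = 8.080 m
P_cr = π²EI / L_e² = π² × 70.4×10⁹ × 8.174×10^-7 / 8.080² = 8.699×10^3 N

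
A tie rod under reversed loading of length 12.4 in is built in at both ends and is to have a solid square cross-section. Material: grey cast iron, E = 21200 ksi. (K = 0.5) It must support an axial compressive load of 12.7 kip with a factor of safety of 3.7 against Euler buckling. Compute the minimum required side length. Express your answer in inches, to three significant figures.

a ≈ 0.567 in

Required P_cr = n·P = 3.7 × 12.7 = 46.99 kip
L_e = K·L = 0.5 × 12.4 = 6.200 in
Required I = P_cr·L_e²/(π²E) = 4.699×10^4 × 6.200² / (π² × 2.12×10^7) = 8.633×10^-3 in⁴
Solid square: I = a⁴/12  ⇒  a = (12I)^(1/4) = (12×8.633×10^-3)^(1/4) = 0.567 in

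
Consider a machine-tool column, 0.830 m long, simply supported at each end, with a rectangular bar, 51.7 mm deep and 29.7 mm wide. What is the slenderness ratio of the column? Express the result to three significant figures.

λ ≈ 96.8

For a rectangle r_min = b/√12 = 29.7/√12 = 8.574 mm
L_e = K·L = 1 × 0.830 m = 0.8300 m = 830.00 mm
λ = L_e / r_min = 830.00 / 8.574 = 96.8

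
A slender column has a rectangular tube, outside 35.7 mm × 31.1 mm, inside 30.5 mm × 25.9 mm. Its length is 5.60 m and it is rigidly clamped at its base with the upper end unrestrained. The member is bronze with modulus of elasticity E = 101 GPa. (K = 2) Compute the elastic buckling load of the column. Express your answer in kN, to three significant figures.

P_cr ≈ 0.360 kN

Weak-axis I_min = (h_o·b_o³ − h_i·b_i³)/12 with b_o = 31.1, b_i = 25.90 mm (shorter outer/inner sides).
I_min = (35.7×31.1³ − 30.50×25.90³)/12 = 4.533×10^4 mm⁴
I = 4.533×10^4 mm⁴ = 4.533×10^-8 m⁴
Effective length L_e = K·L = 2 × 5.60 = 11.20 m
P_cr = π²EI / L_e² = π² × 101×10⁹ × 4.533×10^-8 / 11.20² = 360.2 N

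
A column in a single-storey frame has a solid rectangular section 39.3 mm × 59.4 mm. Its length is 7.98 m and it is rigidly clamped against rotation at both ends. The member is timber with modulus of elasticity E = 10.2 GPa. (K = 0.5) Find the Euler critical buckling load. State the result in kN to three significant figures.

Buckling occurs about the weak axis: I_min = h·b³/12 with b = 39.3 mm (the shorter side).
I_min = 59.4×39.3³/12 = 3.005×10^5 mm⁴
I = 3.005×10^5 mm⁴ = 3.005×10^-7 m⁴
Effective length L_e = K·L = 0.5 × 7.98 = 3.990 m
P_cr = π²EI / L_e² = π² × 10.2×10⁹ × 3.005×10^-7 / 3.990² = 1.900×10^3 N

P_cr ≈ 1.90 kN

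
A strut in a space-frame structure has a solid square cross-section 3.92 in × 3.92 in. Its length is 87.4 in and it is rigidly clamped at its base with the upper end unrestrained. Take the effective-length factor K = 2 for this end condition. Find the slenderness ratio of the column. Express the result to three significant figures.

For a square r = a/√12 = 3.92/√12 = 1.132 in
L_e = K·L = 2 × 87.4 = 174.8 in
λ = L_e / r_min = 174.80 / 1.132 = 154

λ ≈ 154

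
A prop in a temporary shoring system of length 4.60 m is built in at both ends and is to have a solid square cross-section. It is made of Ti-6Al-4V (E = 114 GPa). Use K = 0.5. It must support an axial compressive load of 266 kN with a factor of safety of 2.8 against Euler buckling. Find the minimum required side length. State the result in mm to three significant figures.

Required P_cr = n·P = 2.8 × 266 = 744.8 kN
L_e = K·L = 0.5 × 4.60 = 2.300 m
Required I = P_cr·L_e²/(π²E) = 7.448×10^5 × 2.300² / (π² × 1.14×10^11) = 3.502×10^-6 m⁴
I_req = 3.502×10^6 mm⁴
Solid square: I = a⁴/12  ⇒  a = (12I)^(1/4) = (12×3.502×10^6)^(1/4) = 80.5 mm

a ≈ 80.5 mm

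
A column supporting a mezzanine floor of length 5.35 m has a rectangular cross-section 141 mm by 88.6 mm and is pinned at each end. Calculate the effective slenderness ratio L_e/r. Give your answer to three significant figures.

λ ≈ 209

Buckling occurs about the weak axis: I_min = h·b³/12 with b = 88.6 mm (the shorter side).
I_min = 141×88.6³/12 = 8.172×10^6 mm⁴
A = 1.249×10^4 mm²;  r_min = √(I/A) = √(8.172×10^6/1.249×10^4) = 25.58 mm
L_e = K·L = 1 × 5.35 m = 5.350 m = 5350.0 mm
λ = L_e / r_min = 5350.0 / 25.58 = 209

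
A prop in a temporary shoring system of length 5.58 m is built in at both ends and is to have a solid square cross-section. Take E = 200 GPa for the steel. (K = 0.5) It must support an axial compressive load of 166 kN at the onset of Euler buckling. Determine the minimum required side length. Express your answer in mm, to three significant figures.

a ≈ 52.9 mm

L_e = K·L = 0.5 × 5.58 = 2.790 m
Required I = P_cr·L_e²/(π²E) = 1.660×10^5 × 2.790² / (π² × 2.00×10^11) = 6.546×10^-7 m⁴
I_req = 6.546×10^5 mm⁴
Solid square: I = a⁴/12  ⇒  a = (12I)^(1/4) = (12×6.546×10^5)^(1/4) = 52.9 mm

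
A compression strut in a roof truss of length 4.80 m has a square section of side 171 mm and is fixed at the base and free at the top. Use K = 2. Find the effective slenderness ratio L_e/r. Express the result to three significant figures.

For a square r = a/√12 = 171/√12 = 49.36 mm
L_e = K·L = 2 × 4.80 m = 9.600 m = 9600.0 mm
λ = L_e / r_min = 9600.0 / 49.36 = 194

λ ≈ 194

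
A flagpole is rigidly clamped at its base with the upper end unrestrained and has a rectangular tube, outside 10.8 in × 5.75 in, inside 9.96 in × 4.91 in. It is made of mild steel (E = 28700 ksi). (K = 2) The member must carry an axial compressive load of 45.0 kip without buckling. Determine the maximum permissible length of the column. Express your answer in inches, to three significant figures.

Weak-axis I_min = (h_o·b_o³ − h_i·b_i³)/12 with b_o = 5.75, b_i = 4.910 in (shorter outer/inner sides).
I_min = (10.8×5.75³ − 9.960×4.910³)/12 = 72.85 in⁴
At the buckling limit P_cr = P = 4.500×10^4 lb
From P_cr = π²EI/(K·L)²:  L = (1/K)·√(π²EI/P_cr) = (1/2)·√(π²×2.87×10^7×72.85/4.500×10^4)
L = 339 in

L_max ≈ 339 in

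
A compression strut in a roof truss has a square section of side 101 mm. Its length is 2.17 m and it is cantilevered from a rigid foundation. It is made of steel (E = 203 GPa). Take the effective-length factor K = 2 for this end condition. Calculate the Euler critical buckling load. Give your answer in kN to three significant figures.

P_cr ≈ 922 kN

I = a⁴/12 = 101⁴/12 = 8.672×10^6 mm⁴
I = 8.672×10^6 mm⁴ = 8.672×10^-6 m⁴
Effective length L_e = K·L = 2 × 2.17 = 4.340 m
P_cr = π²EI / L_e² = π² × 203×10⁹ × 8.672×10^-6 / 4.340² = 9.224×10^5 N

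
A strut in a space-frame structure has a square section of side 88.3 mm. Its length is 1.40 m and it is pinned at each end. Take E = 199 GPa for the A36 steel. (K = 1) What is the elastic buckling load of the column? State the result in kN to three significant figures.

P_cr ≈ 5080 kN

I = a⁴/12 = 88.3⁴/12 = 5.066×10^6 mm⁴
I = 5.066×10^6 mm⁴ = 5.066×10^-6 m⁴
Effective length L_e = K·L = 1 × 1.40 = 1.400 m
P_cr = π²EI / L_e² = π² × 199×10⁹ × 5.066×10^-6 / 1.400² = 5.076×10^6 N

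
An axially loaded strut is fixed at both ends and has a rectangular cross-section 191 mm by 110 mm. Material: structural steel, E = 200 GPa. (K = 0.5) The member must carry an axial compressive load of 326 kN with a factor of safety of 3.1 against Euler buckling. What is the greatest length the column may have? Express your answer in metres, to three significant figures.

Buckling occurs about the weak axis: I_min = h·b³/12 with b = 110 mm (the shorter side).
I_min = 191×110³/12 = 2.119×10^7 mm⁴
I = 2.119×10^-5 m⁴
Required critical load P_cr = n·P = 3.1 × 326 = 1011 kN = 1.011×10^6 N
From P_cr = π²EI/(K·L)²:  L = (1/K)·√(π²EI/P_cr) = (1/0.5)·√(π²×2.00×10^11×2.119×10^-5/1.011×10^6)
L = 12.9 m

L_max ≈ 12.9 m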